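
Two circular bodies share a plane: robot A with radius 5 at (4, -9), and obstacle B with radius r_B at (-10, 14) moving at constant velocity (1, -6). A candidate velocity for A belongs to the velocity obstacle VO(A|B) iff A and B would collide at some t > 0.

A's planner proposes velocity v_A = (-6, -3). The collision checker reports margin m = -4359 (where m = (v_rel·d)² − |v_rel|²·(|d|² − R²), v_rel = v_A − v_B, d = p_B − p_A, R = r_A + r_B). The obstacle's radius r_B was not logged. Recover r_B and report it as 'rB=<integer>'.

m = -4359
d = (-14, 23);  v_rel = (-7, 3),  |v_rel|² = 58
v_rel×d = (-7)·(23) − (3)·(-14) = -119
since m = R²·58 − (-119)²:  R² = (14161 + -4359) / 58 = 169
R = √169 = 13  ⇒  r_B = 13 − 5 = 8

rB=8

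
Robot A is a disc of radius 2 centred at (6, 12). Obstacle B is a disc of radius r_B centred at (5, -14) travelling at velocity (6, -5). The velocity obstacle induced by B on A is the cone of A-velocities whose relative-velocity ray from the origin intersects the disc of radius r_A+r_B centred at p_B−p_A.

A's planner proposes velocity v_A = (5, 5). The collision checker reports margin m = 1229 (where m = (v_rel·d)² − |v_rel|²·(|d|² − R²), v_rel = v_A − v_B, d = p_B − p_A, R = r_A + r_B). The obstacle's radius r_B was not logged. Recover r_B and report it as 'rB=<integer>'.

m = 1229
d = (-1, -26);  v_rel = (-1, 10),  |v_rel|² = 101
v_rel×d = (-1)·(-26) − (10)·(-1) = 36
since m = R²·101 − 36²:  R² = (1296 + 1229) / 101 = 25
R = √25 = 5  ⇒  r_B = 5 − 2 = 3

rB=3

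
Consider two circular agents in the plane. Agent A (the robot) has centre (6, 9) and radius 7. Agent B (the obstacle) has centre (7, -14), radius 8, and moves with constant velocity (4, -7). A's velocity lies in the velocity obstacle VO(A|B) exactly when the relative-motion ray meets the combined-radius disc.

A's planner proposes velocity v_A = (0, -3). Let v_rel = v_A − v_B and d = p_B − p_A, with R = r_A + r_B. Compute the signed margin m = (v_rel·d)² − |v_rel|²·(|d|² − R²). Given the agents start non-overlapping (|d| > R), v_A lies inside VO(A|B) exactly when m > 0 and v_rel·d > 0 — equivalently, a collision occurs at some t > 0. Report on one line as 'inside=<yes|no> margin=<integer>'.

d = (1, -23),  |d|² = 530;  R = 7+8 = 15,  c = 530−15² = 305
v_rel = (-4, 4),  |v_rel|² = 32;  v_rel·d = (-4)·(1) + (4)·(-23) = -96
32·t² + 192·t + 305 = 0  ⇒  m = (-96)² − 32·305 = -544
m = -544 < 0,  v_rel·d = -96 < 0  ⇒  outside

inside=no margin=-544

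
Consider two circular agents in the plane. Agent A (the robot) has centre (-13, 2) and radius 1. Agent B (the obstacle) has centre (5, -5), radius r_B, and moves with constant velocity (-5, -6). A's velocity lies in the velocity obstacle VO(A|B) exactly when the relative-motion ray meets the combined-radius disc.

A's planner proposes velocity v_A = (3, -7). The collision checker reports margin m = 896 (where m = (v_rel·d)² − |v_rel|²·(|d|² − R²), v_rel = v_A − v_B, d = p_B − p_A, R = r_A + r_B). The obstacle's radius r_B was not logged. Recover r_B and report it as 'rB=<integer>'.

m = 896
d = (18, -7);  v_rel = (8, -1),  |v_rel|² = 65
v_rel×d = (8)·(-7) − (-1)·(18) = -38
since m = R²·65 − (-38)²:  R² = (1444 + 896) / 65 = 36
R = √36 = 6  ⇒  r_B = 6 − 1 = 5

rB=5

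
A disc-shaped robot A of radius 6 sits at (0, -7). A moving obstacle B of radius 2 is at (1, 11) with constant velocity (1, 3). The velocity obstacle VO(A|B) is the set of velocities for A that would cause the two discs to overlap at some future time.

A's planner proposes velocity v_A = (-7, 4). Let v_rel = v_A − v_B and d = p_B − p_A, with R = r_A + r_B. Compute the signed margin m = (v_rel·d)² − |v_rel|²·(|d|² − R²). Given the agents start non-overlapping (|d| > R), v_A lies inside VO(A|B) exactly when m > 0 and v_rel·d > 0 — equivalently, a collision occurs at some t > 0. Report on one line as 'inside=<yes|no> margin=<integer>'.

d = (1, 18),  |d|² = 325;  R = 6+2 = 8,  c = 325−8² = 261
v_rel = (-8, 1),  |v_rel|² = 65;  v_rel·d = (-8)·(1) + (1)·(18) = 10
65·t² − 20·t + 261 = 0  ⇒  m = 10² − 65·261 = -16865
m = -16865 < 0,  v_rel·d = 10 > 0  ⇒  outside

inside=no margin=-16865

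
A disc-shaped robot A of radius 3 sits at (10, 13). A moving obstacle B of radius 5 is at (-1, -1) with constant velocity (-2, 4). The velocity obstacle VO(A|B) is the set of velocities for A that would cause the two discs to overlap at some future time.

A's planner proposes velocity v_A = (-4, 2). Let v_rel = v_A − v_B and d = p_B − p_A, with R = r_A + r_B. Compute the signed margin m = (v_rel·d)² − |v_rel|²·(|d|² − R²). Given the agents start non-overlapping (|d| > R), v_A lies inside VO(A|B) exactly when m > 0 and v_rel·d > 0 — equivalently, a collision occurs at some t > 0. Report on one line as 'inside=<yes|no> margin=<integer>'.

d = (-11, -14),  |d|² = 317;  R = 3+5 = 8,  c = 317−8² = 253
v_rel = (-2, -2),  |v_rel|² = 8;  v_rel·d = (-2)·(-11) + (-2)·(-14) = 50
8·t² − 100·t + 253 = 0  ⇒  m = 50² − 8·253 = 476
m = 476 > 0,  v_rel·d = 50 > 0  ⇒  inside

inside=yes margin=476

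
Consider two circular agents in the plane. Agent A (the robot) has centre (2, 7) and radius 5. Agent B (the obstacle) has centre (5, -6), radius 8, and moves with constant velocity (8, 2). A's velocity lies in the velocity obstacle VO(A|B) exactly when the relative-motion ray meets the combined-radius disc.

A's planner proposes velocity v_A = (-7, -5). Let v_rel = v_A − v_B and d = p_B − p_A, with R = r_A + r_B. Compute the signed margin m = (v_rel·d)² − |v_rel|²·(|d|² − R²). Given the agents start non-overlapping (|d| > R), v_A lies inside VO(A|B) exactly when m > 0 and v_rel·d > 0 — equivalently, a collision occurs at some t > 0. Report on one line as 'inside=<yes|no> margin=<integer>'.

d = (3, -13),  |d|² = 178;  R = 5+8 = 13,  c = 178−13² = 9
v_rel = (-15, -7),  |v_rel|² = 274;  v_rel·d = (-15)·(3) + (-7)·(-13) = 46
274·t² − 92·t + 9 = 0  ⇒  m = 46² − 274·9 = -350
m = -350 < 0,  v_rel·d = 46 > 0  ⇒  outside

inside=no margin=-350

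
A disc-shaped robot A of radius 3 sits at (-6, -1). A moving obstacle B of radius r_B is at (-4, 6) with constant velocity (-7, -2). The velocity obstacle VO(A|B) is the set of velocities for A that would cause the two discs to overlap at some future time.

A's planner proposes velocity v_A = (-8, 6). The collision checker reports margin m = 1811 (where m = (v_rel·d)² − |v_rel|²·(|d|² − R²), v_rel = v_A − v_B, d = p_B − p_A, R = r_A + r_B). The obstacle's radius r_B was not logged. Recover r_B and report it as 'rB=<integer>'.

m = 1811
d = (2, 7);  v_rel = (-1, 8),  |v_rel|² = 65
v_rel×d = (-1)·(7) − (8)·(2) = -23
since m = R²·65 − (-23)²:  R² = (529 + 1811) / 65 = 36
R = √36 = 6  ⇒  r_B = 6 − 3 = 3

rB=3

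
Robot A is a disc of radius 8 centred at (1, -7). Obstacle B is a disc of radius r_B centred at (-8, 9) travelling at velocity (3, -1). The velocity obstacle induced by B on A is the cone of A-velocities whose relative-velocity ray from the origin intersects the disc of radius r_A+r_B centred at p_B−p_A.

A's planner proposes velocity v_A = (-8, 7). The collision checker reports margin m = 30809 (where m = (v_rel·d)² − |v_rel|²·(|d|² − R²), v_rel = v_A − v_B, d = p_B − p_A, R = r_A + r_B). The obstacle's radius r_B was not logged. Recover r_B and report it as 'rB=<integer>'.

m = 30809
d = (-9, 16);  v_rel = (-11, 8),  |v_rel|² = 185
v_rel×d = (-11)·(16) − (8)·(-9) = -104
since m = R²·185 − (-104)²:  R² = (10816 + 30809) / 185 = 225
R = √225 = 15  ⇒  r_B = 15 − 8 = 7

rB=7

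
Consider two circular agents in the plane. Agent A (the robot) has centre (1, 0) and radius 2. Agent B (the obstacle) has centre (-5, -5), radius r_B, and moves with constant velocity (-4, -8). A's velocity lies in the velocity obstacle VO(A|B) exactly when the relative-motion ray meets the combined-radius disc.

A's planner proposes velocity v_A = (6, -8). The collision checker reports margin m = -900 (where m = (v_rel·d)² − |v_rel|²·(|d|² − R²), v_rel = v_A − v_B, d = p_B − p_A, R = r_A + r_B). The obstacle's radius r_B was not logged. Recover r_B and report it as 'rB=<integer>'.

m = -900
d = (-6, -5);  v_rel = (10, 0),  |v_rel|² = 100
v_rel×d = (10)·(-5) − (0)·(-6) = -50
since m = R²·100 − (-50)²:  R² = (2500 + -900) / 100 = 16
R = √16 = 4  ⇒  r_B = 4 − 2 = 2

rB=2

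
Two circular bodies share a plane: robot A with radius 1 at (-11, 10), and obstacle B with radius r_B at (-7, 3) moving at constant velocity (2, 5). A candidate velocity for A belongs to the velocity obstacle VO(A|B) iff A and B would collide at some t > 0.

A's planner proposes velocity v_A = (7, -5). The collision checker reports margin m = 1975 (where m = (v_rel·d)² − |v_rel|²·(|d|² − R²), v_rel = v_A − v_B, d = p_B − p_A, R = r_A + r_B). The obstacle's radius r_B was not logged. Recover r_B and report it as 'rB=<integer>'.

m = 1975
d = (4, -7);  v_rel = (5, -10),  |v_rel|² = 125
v_rel×d = (5)·(-7) − (-10)·(4) = 5
since m = R²·125 − 5²:  R² = (25 + 1975) / 125 = 16
R = √16 = 4  ⇒  r_B = 4 − 1 = 3

rB=3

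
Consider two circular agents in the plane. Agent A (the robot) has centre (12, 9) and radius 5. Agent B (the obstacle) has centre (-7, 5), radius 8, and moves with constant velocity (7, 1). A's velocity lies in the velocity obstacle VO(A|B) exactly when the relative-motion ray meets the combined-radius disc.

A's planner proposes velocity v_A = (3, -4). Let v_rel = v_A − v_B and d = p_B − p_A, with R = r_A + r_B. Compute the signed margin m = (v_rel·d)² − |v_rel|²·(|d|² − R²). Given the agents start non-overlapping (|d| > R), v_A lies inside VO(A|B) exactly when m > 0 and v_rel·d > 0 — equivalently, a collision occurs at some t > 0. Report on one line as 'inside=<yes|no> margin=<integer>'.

d = (-19, -4),  |d|² = 377;  R = 5+8 = 13,  c = 377−13² = 208
v_rel = (-4, -5),  |v_rel|² = 41;  v_rel·d = (-4)·(-19) + (-5)·(-4) = 96
41·t² − 192·t + 208 = 0  ⇒  m = 96² − 41·208 = 688
m = 688 > 0,  v_rel·d = 96 > 0  ⇒  inside

inside=yes margin=688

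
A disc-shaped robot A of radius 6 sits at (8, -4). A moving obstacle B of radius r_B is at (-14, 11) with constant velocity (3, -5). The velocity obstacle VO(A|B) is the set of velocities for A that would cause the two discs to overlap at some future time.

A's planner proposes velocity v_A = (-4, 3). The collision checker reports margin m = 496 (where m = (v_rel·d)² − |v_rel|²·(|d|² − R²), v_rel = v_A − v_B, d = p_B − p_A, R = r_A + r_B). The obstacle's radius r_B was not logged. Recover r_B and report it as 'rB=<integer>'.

m = 496
d = (-22, 15);  v_rel = (-7, 8),  |v_rel|² = 113
v_rel×d = (-7)·(15) − (8)·(-22) = 71
since m = R²·113 − 71²:  R² = (5041 + 496) / 113 = 49
R = √49 = 7  ⇒  r_B = 7 − 6 = 1

rB=1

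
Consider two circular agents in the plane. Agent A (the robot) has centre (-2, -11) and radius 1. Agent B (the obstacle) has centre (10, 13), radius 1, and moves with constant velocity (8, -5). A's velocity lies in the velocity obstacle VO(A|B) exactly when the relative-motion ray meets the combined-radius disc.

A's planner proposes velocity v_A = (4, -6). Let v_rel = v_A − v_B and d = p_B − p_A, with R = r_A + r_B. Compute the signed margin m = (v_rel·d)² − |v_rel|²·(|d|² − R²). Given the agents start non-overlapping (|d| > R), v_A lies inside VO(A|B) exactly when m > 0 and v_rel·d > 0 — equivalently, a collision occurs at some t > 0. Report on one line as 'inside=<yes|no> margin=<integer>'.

d = (12, 24),  |d|² = 720;  R = 1+1 = 2,  c = 720−2² = 716
v_rel = (-4, -1),  |v_rel|² = 17;  v_rel·d = (-4)·(12) + (-1)·(24) = -72
17·t² + 144·t + 716 = 0  ⇒  m = (-72)² − 17·716 = -6988
m = -6988 < 0,  v_rel·d = -72 < 0  ⇒  outside

inside=no margin=-6988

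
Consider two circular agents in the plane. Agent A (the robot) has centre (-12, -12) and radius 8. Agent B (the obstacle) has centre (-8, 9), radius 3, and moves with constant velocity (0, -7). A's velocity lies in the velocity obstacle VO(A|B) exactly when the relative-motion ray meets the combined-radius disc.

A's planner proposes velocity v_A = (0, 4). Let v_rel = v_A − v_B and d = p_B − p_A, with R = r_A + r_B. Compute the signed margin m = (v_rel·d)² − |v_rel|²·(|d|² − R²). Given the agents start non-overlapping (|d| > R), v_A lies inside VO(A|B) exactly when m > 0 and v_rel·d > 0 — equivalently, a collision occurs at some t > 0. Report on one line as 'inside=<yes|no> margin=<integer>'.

d = (4, 21),  |d|² = 457;  R = 8+3 = 11,  c = 457−11² = 336
v_rel = (0, 11),  |v_rel|² = 121;  v_rel·d = (0)·(4) + (11)·(21) = 231
121·t² − 462·t + 336 = 0  ⇒  m = 231² − 121·336 = 12705
m = 12705 > 0,  v_rel·d = 231 > 0  ⇒  inside

inside=yes margin=12705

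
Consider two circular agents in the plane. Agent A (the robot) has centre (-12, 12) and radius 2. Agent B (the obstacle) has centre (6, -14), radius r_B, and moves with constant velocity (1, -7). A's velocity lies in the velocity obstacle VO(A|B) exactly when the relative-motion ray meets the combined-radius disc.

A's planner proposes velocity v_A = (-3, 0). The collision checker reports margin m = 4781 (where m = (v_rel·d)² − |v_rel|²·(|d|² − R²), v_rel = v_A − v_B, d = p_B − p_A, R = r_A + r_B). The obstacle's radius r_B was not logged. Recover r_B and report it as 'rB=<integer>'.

m = 4781
d = (18, -26);  v_rel = (-4, 7),  |v_rel|² = 65
v_rel×d = (-4)·(-26) − (7)·(18) = -22
since m = R²·65 − (-22)²:  R² = (484 + 4781) / 65 = 81
R = √81 = 9  ⇒  r_B = 9 − 2 = 7

rB=7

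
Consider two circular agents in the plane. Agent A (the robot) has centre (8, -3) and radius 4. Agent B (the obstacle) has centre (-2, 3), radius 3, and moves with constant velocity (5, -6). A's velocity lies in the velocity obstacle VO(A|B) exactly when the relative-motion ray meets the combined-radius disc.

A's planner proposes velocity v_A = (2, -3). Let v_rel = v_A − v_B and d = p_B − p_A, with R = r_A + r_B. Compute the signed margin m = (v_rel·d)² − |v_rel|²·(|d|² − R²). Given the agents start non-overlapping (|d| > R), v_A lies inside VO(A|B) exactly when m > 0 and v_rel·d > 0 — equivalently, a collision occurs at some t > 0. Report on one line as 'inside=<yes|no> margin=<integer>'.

d = (-10, 6),  |d|² = 136;  R = 4+3 = 7,  c = 136−7² = 87
v_rel = (-3, 3),  |v_rel|² = 18;  v_rel·d = (-3)·(-10) + (3)·(6) = 48
18·t² − 96·t + 87 = 0  ⇒  m = 48² − 18·87 = 738
m = 738 > 0,  v_rel·d = 48 > 0  ⇒  inside

inside=yes margin=738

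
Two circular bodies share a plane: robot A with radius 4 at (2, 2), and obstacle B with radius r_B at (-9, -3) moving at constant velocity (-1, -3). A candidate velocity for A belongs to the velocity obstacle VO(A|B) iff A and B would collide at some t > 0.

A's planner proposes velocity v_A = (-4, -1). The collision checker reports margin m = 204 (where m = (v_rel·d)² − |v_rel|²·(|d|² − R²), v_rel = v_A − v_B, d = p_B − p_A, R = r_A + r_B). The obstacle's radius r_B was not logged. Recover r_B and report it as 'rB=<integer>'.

m = 204
d = (-11, -5);  v_rel = (-3, 2),  |v_rel|² = 13
v_rel×d = (-3)·(-5) − (2)·(-11) = 37
since m = R²·13 − 37²:  R² = (1369 + 204) / 13 = 121
R = √121 = 11  ⇒  r_B = 11 − 4 = 7

rB=7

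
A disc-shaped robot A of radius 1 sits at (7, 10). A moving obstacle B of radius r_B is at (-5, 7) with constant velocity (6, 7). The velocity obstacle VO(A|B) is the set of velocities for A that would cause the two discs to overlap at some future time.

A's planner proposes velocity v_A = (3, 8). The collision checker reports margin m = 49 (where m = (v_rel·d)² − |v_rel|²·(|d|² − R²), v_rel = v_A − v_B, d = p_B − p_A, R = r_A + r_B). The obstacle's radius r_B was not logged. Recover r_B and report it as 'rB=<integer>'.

m = 49
d = (-12, -3);  v_rel = (-3, 1),  |v_rel|² = 10
v_rel×d = (-3)·(-3) − (1)·(-12) = 21
since m = R²·10 − 21²:  R² = (441 + 49) / 10 = 49
R = √49 = 7  ⇒  r_B = 7 − 1 = 6

rB=6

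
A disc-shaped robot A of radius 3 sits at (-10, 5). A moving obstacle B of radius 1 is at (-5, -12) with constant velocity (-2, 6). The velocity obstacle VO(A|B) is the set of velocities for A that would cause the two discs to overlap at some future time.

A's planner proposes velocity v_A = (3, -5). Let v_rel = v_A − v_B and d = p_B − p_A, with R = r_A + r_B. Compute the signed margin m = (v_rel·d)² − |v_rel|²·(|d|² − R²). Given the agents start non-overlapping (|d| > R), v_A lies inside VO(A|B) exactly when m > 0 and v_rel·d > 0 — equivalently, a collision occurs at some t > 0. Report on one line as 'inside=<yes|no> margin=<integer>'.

d = (5, -17),  |d|² = 314;  R = 3+1 = 4,  c = 314−4² = 298
v_rel = (5, -11),  |v_rel|² = 146;  v_rel·d = (5)·(5) + (-11)·(-17) = 212
146·t² − 424·t + 298 = 0  ⇒  m = 212² − 146·298 = 1436
m = 1436 > 0,  v_rel·d = 212 > 0  ⇒  inside

inside=yes margin=1436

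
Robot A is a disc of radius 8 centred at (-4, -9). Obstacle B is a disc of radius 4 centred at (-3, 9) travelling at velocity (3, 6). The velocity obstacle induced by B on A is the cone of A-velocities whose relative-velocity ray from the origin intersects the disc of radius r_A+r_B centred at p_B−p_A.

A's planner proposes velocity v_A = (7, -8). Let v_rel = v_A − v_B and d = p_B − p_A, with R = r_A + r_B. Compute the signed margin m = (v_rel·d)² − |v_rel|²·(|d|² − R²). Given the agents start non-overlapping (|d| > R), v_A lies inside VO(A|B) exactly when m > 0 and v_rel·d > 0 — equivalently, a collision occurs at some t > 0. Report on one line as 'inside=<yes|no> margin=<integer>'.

d = (1, 18),  |d|² = 325;  R = 8+4 = 12,  c = 325−12² = 181
v_rel = (4, -14),  |v_rel|² = 212;  v_rel·d = (4)·(1) + (-14)·(18) = -248
212·t² + 496·t + 181 = 0  ⇒  m = (-248)² − 212·181 = 23132
m = 23132 > 0,  v_rel·d = -248 < 0  ⇒  outside

inside=no margin=23132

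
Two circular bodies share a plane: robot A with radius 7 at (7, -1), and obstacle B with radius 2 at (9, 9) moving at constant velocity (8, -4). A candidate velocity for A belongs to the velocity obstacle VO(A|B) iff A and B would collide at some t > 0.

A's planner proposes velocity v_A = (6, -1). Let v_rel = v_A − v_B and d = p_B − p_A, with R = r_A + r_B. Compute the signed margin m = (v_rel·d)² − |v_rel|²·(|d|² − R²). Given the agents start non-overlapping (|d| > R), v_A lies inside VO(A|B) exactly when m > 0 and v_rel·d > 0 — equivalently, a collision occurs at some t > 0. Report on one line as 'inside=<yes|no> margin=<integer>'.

d = (2, 10),  |d|² = 104;  R = 7+2 = 9,  c = 104−9² = 23
v_rel = (-2, 3),  |v_rel|² = 13;  v_rel·d = (-2)·(2) + (3)·(10) = 26
13·t² − 52·t + 23 = 0  ⇒  m = 26² − 13·23 = 377
m = 377 > 0,  v_rel·d = 26 > 0  ⇒  inside

inside=yes margin=377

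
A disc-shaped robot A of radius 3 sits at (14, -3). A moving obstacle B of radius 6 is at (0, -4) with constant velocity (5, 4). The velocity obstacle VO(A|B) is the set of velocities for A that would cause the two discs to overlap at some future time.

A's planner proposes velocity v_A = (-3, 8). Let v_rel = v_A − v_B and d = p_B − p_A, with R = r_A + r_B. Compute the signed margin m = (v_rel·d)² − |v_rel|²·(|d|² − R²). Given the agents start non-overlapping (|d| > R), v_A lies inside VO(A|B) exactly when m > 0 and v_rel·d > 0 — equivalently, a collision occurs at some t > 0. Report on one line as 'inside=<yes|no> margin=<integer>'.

d = (-14, -1),  |d|² = 197;  R = 3+6 = 9,  c = 197−9² = 116
v_rel = (-8, 4),  |v_rel|² = 80;  v_rel·d = (-8)·(-14) + (4)·(-1) = 108
80·t² − 216·t + 116 = 0  ⇒  m = 108² − 80·116 = 2384
m = 2384 > 0,  v_rel·d = 108 > 0  ⇒  inside

inside=yes margin=2384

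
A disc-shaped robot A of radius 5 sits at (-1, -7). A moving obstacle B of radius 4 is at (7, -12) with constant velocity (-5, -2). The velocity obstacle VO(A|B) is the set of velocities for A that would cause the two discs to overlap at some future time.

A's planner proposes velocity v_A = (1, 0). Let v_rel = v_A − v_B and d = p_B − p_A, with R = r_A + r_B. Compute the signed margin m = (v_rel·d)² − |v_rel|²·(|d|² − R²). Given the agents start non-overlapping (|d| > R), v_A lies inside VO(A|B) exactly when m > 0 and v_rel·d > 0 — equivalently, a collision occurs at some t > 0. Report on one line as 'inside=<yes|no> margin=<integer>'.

d = (8, -5),  |d|² = 89;  R = 5+4 = 9,  c = 89−9² = 8
v_rel = (6, 2),  |v_rel|² = 40;  v_rel·d = (6)·(8) + (2)·(-5) = 38
40·t² − 76·t + 8 = 0  ⇒  m = 38² − 40·8 = 1124
m = 1124 > 0,  v_rel·d = 38 > 0  ⇒  inside

inside=yes margin=1124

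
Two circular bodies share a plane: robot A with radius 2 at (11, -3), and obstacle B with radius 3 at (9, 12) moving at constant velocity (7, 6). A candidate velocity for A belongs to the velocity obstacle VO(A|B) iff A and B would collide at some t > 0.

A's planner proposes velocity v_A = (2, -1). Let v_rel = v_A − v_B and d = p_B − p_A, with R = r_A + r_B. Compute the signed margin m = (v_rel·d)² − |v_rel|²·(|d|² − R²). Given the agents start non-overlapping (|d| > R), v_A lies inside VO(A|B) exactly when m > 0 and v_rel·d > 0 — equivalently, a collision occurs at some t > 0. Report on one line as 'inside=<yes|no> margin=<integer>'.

d = (-2, 15),  |d|² = 229;  R = 2+3 = 5,  c = 229−5² = 204
v_rel = (-5, -7),  |v_rel|² = 74;  v_rel·d = (-5)·(-2) + (-7)·(15) = -95
74·t² + 190·t + 204 = 0  ⇒  m = (-95)² − 74·204 = -6071
m = -6071 < 0,  v_rel·d = -95 < 0  ⇒  outside

inside=no margin=-6071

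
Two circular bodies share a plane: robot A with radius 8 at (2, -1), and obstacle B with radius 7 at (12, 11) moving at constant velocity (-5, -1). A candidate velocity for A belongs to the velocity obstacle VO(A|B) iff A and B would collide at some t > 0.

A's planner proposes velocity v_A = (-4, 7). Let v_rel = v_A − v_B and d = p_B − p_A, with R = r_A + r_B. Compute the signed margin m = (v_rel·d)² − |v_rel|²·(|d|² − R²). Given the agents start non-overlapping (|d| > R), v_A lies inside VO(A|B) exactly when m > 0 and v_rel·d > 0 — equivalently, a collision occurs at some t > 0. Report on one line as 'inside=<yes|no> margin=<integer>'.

d = (10, 12),  |d|² = 244;  R = 8+7 = 15,  c = 244−15² = 19
v_rel = (1, 8),  |v_rel|² = 65;  v_rel·d = (1)·(10) + (8)·(12) = 106
65·t² − 212·t + 19 = 0  ⇒  m = 106² − 65·19 = 10001
m = 10001 > 0,  v_rel·d = 106 > 0  ⇒  inside

inside=yes margin=10001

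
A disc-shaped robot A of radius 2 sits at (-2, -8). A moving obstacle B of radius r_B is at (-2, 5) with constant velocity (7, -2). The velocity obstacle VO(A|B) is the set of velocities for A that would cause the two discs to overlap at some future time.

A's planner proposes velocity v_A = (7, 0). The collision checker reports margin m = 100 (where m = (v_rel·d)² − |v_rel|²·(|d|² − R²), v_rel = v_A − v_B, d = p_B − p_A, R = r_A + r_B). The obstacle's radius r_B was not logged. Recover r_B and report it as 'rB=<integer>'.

m = 100
d = (0, 13);  v_rel = (0, 2),  |v_rel|² = 4
v_rel×d = (0)·(13) − (2)·(0) = 0
since m = R²·4 − 0²:  R² = (0 + 100) / 4 = 25
R = √25 = 5  ⇒  r_B = 5 − 2 = 3

rB=3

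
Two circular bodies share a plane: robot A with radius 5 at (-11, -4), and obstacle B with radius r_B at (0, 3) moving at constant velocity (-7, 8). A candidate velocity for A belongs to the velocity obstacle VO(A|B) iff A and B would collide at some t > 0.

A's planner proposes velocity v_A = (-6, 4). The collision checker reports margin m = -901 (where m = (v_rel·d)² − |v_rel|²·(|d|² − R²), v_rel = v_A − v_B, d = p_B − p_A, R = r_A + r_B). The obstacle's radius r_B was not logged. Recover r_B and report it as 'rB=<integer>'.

m = -901
d = (11, 7);  v_rel = (1, -4),  |v_rel|² = 17
v_rel×d = (1)·(7) − (-4)·(11) = 51
since m = R²·17 − 51²:  R² = (2601 + -901) / 17 = 100
R = √100 = 10  ⇒  r_B = 10 − 5 = 5

rB=5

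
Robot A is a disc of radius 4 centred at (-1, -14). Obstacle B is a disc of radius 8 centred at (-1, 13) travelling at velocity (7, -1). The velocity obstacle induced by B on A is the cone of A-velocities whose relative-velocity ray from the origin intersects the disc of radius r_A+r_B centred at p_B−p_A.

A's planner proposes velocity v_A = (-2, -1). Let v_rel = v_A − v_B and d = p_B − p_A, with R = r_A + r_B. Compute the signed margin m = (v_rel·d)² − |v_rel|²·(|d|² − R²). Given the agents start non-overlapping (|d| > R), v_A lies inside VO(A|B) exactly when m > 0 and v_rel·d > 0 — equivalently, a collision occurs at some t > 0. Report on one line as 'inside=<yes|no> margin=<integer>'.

d = (0, 27),  |d|² = 729;  R = 4+8 = 12,  c = 729−12² = 585
v_rel = (-9, 0),  |v_rel|² = 81;  v_rel·d = (-9)·(0) + (0)·(27) = 0
81·t² − 0·t + 585 = 0  ⇒  m = 0² − 81·585 = -47385
m = -47385 < 0,  v_rel·d = 0 = 0  ⇒  outside

inside=no margin=-47385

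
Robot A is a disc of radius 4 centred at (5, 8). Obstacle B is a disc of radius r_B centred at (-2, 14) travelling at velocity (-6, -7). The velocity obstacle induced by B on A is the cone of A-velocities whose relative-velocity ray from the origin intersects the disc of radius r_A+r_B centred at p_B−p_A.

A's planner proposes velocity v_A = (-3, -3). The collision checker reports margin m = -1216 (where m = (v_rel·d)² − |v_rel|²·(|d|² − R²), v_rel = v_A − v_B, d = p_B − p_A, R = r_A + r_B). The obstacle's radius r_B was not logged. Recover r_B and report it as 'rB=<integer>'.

m = -1216
d = (-7, 6);  v_rel = (3, 4),  |v_rel|² = 25
v_rel×d = (3)·(6) − (4)·(-7) = 46
since m = R²·25 − 46²:  R² = (2116 + -1216) / 25 = 36
R = √36 = 6  ⇒  r_B = 6 − 4 = 2

rB=2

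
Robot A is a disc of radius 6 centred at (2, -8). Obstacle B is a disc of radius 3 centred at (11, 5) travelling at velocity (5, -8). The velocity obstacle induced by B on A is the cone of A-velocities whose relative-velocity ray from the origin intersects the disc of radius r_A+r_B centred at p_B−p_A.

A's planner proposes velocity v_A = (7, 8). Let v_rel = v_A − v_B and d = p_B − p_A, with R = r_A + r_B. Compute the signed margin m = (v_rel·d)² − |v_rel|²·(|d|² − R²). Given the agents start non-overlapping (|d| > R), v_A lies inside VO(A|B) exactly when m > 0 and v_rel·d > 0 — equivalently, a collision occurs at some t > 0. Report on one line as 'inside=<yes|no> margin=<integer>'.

d = (9, 13),  |d|² = 250;  R = 6+3 = 9,  c = 250−9² = 169
v_rel = (2, 16),  |v_rel|² = 260;  v_rel·d = (2)·(9) + (16)·(13) = 226
260·t² − 452·t + 169 = 0  ⇒  m = 226² − 260·169 = 7136
m = 7136 > 0,  v_rel·d = 226 > 0  ⇒  inside

inside=yes margin=7136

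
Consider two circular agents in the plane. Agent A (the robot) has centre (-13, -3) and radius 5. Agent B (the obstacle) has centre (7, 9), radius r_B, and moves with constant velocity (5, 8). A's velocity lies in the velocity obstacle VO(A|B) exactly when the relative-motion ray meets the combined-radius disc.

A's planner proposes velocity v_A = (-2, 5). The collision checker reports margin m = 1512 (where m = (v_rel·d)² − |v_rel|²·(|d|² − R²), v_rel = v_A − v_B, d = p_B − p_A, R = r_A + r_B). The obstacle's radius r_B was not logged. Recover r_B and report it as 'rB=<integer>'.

m = 1512
d = (20, 12);  v_rel = (-7, -3),  |v_rel|² = 58
v_rel×d = (-7)·(12) − (-3)·(20) = -24
since m = R²·58 − (-24)²:  R² = (576 + 1512) / 58 = 36
R = √36 = 6  ⇒  r_B = 6 − 5 = 1

rB=1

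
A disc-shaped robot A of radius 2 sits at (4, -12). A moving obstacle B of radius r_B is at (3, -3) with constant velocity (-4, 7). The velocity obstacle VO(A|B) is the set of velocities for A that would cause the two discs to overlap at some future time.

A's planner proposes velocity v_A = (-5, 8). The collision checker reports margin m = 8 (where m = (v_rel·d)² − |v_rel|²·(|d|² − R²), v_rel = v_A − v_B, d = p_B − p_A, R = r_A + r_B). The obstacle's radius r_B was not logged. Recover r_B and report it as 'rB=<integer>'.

m = 8
d = (-1, 9);  v_rel = (-1, 1),  |v_rel|² = 2
v_rel×d = (-1)·(9) − (1)·(-1) = -8
since m = R²·2 − (-8)²:  R² = (64 + 8) / 2 = 36
R = √36 = 6  ⇒  r_B = 6 − 2 = 4

rB=4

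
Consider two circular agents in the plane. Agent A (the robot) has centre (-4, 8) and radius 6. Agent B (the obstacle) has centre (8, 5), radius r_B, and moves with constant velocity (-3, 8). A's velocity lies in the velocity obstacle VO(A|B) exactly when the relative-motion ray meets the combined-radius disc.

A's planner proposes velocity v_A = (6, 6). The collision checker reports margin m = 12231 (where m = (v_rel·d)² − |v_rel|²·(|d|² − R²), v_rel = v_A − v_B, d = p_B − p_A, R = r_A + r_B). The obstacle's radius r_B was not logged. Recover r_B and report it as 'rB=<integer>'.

m = 12231
d = (12, -3);  v_rel = (9, -2),  |v_rel|² = 85
v_rel×d = (9)·(-3) − (-2)·(12) = -3
since m = R²·85 − (-3)²:  R² = (9 + 12231) / 85 = 144
R = √144 = 12  ⇒  r_B = 12 − 6 = 6

rB=6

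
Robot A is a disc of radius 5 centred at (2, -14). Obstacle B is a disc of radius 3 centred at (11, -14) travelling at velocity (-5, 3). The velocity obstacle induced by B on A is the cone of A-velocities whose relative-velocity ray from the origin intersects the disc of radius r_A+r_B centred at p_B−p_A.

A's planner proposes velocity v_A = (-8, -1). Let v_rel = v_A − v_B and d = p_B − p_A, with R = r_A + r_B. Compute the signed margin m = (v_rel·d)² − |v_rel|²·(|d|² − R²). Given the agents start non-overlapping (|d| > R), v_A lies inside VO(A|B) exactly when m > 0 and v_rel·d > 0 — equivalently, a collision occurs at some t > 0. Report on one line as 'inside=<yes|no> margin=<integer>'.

d = (9, 0),  |d|² = 81;  R = 5+3 = 8,  c = 81−8² = 17
v_rel = (-3, -4),  |v_rel|² = 25;  v_rel·d = (-3)·(9) + (-4)·(0) = -27
25·t² + 54·t + 17 = 0  ⇒  m = (-27)² − 25·17 = 304
m = 304 > 0,  v_rel·d = -27 < 0  ⇒  outside

inside=no margin=304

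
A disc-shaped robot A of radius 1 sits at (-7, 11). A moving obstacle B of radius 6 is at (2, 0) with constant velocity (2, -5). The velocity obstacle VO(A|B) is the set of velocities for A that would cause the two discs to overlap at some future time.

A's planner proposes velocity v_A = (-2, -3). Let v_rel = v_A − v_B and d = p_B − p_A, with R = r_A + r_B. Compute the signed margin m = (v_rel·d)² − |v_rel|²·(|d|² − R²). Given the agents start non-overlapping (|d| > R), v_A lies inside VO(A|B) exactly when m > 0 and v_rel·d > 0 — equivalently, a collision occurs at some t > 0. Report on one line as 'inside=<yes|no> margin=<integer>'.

d = (9, -11),  |d|² = 202;  R = 1+6 = 7,  c = 202−7² = 153
v_rel = (-4, 2),  |v_rel|² = 20;  v_rel·d = (-4)·(9) + (2)·(-11) = -58
20·t² + 116·t + 153 = 0  ⇒  m = (-58)² − 20·153 = 304
m = 304 > 0,  v_rel·d = -58 < 0  ⇒  outside

inside=no margin=304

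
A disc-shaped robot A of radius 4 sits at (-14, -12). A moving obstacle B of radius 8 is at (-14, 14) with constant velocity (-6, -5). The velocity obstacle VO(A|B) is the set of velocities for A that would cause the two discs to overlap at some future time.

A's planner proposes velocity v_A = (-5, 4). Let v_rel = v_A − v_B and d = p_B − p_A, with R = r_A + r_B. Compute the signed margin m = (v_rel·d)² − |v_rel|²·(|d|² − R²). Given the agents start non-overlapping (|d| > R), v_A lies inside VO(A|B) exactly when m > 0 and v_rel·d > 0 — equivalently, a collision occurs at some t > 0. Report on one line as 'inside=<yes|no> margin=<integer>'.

d = (0, 26),  |d|² = 676;  R = 4+8 = 12,  c = 676−12² = 532
v_rel = (1, 9),  |v_rel|² = 82;  v_rel·d = (1)·(0) + (9)·(26) = 234
82·t² − 468·t + 532 = 0  ⇒  m = 234² − 82·532 = 11132
m = 11132 > 0,  v_rel·d = 234 > 0  ⇒  inside

inside=yes margin=11132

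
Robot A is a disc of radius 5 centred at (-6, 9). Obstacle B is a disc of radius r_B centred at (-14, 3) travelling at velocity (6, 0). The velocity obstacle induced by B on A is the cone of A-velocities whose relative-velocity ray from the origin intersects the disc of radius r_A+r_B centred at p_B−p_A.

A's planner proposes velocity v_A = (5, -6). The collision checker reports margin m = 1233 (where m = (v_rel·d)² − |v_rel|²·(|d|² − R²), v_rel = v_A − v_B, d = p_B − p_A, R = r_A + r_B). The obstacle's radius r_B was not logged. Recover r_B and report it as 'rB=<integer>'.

m = 1233
d = (-8, -6);  v_rel = (-1, -6),  |v_rel|² = 37
v_rel×d = (-1)·(-6) − (-6)·(-8) = -42
since m = R²·37 − (-42)²:  R² = (1764 + 1233) / 37 = 81
R = √81 = 9  ⇒  r_B = 9 − 5 = 4

rB=4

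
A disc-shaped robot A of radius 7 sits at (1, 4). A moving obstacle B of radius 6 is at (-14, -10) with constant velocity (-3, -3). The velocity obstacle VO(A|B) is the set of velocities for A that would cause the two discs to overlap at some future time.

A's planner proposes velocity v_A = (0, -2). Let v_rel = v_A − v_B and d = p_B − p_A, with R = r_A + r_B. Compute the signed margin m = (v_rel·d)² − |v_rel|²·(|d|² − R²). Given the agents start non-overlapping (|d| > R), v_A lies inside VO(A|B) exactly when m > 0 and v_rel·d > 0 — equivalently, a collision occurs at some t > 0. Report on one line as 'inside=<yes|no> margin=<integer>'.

d = (-15, -14),  |d|² = 421;  R = 7+6 = 13,  c = 421−13² = 252
v_rel = (3, 1),  |v_rel|² = 10;  v_rel·d = (3)·(-15) + (1)·(-14) = -59
10·t² + 118·t + 252 = 0  ⇒  m = (-59)² − 10·252 = 961
m = 961 > 0,  v_rel·d = -59 < 0  ⇒  outside

inside=no margin=961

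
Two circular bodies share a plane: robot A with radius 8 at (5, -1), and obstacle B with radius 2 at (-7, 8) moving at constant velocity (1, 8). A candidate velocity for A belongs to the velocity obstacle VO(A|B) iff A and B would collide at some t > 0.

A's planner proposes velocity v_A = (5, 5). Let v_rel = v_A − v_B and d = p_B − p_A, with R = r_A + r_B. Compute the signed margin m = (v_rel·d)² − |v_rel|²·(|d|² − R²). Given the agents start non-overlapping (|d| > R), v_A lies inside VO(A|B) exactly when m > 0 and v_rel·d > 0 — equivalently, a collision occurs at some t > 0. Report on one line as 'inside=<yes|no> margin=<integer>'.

d = (-12, 9),  |d|² = 225;  R = 8+2 = 10,  c = 225−10² = 125
v_rel = (4, -3),  |v_rel|² = 25;  v_rel·d = (4)·(-12) + (-3)·(9) = -75
25·t² + 150·t + 125 = 0  ⇒  m = (-75)² − 25·125 = 2500
m = 2500 > 0,  v_rel·d = -75 < 0  ⇒  outside

inside=no margin=2500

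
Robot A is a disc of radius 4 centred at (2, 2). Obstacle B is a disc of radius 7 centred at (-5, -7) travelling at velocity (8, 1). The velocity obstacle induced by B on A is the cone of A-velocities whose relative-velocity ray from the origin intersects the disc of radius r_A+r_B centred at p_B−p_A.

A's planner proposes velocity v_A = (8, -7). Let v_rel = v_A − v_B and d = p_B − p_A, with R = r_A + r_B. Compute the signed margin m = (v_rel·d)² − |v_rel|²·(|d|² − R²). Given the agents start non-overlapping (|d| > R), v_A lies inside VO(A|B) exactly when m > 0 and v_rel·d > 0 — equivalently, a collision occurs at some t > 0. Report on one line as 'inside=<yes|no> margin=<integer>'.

d = (-7, -9),  |d|² = 130;  R = 4+7 = 11,  c = 130−11² = 9
v_rel = (0, -8),  |v_rel|² = 64;  v_rel·d = (0)·(-7) + (-8)·(-9) = 72
64·t² − 144·t + 9 = 0  ⇒  m = 72² − 64·9 = 4608
m = 4608 > 0,  v_rel·d = 72 > 0  ⇒  inside

inside=yes margin=4608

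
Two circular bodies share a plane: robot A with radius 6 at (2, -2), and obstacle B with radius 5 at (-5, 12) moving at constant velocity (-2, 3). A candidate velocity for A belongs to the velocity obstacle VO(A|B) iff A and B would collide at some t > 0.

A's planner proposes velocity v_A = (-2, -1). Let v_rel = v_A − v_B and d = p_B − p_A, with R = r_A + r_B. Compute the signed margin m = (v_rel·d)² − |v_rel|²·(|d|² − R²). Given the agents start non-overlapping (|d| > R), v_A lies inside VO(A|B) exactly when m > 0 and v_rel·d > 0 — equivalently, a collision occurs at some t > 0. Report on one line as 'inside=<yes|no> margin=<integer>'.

d = (-7, 14),  |d|² = 245;  R = 6+5 = 11,  c = 245−11² = 124
v_rel = (0, -4),  |v_rel|² = 16;  v_rel·d = (0)·(-7) + (-4)·(14) = -56
16·t² + 112·t + 124 = 0  ⇒  m = (-56)² − 16·124 = 1152
m = 1152 > 0,  v_rel·d = -56 < 0  ⇒  outside

inside=no margin=1152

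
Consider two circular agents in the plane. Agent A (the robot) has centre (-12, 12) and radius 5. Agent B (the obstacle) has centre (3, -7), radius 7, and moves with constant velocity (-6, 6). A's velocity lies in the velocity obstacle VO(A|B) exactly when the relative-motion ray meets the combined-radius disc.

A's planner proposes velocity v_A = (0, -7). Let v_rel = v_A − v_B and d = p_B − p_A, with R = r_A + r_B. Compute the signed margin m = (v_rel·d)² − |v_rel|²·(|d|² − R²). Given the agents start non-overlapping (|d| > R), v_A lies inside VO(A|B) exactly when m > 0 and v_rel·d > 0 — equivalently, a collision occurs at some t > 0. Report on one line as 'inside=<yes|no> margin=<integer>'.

d = (15, -19),  |d|² = 586;  R = 5+7 = 12,  c = 586−12² = 442
v_rel = (6, -13),  |v_rel|² = 205;  v_rel·d = (6)·(15) + (-13)·(-19) = 337
205·t² − 674·t + 442 = 0  ⇒  m = 337² − 205·442 = 22959
m = 22959 > 0,  v_rel·d = 337 > 0  ⇒  inside

inside=yes margin=22959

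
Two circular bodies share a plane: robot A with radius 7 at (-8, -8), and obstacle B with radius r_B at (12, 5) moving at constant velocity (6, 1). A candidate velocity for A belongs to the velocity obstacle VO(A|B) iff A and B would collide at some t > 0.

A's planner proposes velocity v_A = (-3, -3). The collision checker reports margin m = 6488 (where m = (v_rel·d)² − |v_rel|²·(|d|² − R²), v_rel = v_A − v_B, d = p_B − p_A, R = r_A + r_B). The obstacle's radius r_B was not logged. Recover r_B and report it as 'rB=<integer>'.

m = 6488
d = (20, 13);  v_rel = (-9, -4),  |v_rel|² = 97
v_rel×d = (-9)·(13) − (-4)·(20) = -37
since m = R²·97 − (-37)²:  R² = (1369 + 6488) / 97 = 81
R = √81 = 9  ⇒  r_B = 9 − 7 = 2

rB=2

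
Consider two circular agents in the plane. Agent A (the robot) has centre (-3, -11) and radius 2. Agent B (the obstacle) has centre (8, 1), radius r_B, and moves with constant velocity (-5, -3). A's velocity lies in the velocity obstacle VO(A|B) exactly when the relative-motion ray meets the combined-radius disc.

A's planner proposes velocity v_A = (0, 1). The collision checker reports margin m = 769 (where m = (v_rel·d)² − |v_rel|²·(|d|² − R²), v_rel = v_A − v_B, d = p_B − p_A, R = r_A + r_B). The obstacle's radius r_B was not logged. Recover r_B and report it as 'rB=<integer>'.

m = 769
d = (11, 12);  v_rel = (5, 4),  |v_rel|² = 41
v_rel×d = (5)·(12) − (4)·(11) = 16
since m = R²·41 − 16²:  R² = (256 + 769) / 41 = 25
R = √25 = 5  ⇒  r_B = 5 − 2 = 3

rB=3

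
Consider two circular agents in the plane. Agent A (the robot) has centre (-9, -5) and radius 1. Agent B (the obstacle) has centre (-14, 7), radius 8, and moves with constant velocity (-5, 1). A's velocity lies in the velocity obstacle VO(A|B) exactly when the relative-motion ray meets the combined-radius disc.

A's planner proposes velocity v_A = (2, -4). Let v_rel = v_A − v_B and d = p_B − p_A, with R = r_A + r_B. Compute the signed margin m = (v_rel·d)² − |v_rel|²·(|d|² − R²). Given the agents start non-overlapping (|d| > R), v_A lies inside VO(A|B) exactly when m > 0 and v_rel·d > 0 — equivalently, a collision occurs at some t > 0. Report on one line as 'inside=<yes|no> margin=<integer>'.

d = (-5, 12),  |d|² = 169;  R = 1+8 = 9,  c = 169−9² = 88
v_rel = (7, -5),  |v_rel|² = 74;  v_rel·d = (7)·(-5) + (-5)·(12) = -95
74·t² + 190·t + 88 = 0  ⇒  m = (-95)² − 74·88 = 2513
m = 2513 > 0,  v_rel·d = -95 < 0  ⇒  outside

inside=no margin=2513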